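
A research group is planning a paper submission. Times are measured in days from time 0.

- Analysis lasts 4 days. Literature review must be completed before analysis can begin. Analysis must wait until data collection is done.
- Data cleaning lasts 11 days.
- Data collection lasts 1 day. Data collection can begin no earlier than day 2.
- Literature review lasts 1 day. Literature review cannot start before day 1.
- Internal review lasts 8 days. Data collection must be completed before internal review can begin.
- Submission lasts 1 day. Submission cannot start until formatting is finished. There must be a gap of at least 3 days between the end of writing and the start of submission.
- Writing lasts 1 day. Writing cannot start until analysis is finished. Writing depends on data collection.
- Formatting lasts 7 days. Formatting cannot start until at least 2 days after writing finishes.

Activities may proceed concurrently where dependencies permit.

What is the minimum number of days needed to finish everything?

Data cleaning has no prerequisites, so it starts at day 0 and finishes at day 11.
Data collection cannot begin until its own release at day 2. It runs from day 2 to 2 + 1 = day 3.
After data collection (finishes day 3), internal review can start at day 3 and finishes at day 11.
Literature review cannot begin until its own release at day 1. It runs from day 1 to 1 + 1 = day 2.
For analysis: literature review (finishes day 2); data collection (finishes day 3). Taking the maximum gives a start of day 3, and it finishes at 3 + 4 = day 7.
Writing needs all of analysis (finishes day 7); data collection (finishes day 3). That puts its earliest start at day 7; it finishes at 7 + 1 = day 8.
Formatting waits on writing (finishes day 8, plus 2-day gap → day 10), so it starts at day 10 and finishes at 10 + 7 = day 17.
Submission has to wait for formatting (finishes day 17); writing (finishes day 8, plus 3-day gap → day 11). The latest of these is day 17, so submission runs day 17 to 17 + 1 = day 18.
All tasks are finished once the last one completes. Finish times: Literature review at 2, Data collection at 3, Data cleaning at 11, Analysis at 7, Writing at 8, Internal review at 11, Formatting at 17, Submission at 18. The latest is day 18.

18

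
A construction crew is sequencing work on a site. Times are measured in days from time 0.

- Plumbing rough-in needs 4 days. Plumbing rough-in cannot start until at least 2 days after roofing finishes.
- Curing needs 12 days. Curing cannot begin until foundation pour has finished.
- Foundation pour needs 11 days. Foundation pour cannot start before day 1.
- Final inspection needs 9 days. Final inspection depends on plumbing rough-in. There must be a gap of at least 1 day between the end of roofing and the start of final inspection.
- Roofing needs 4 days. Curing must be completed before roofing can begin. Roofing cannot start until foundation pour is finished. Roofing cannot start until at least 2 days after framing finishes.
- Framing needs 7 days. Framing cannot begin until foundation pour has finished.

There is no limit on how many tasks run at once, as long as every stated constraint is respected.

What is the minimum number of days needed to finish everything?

43

Foundation pour cannot begin until its own release at day 1. It runs from day 1 to 1 + 11 = day 12.
Framing waits on foundation pour (finishes day 12), so it starts at day 12 and finishes at 12 + 7 = day 19.
Curing cannot begin until foundation pour (finishes day 12). It runs from day 12 to 12 + 12 = day 24.
For roofing: curing (finishes day 24); foundation pour (finishes day 12); framing (finishes day 19, plus 2-day gap → day 21). Taking the maximum gives a start of day 24, and it finishes at 24 + 4 = day 28.
After roofing (finishes day 28, plus 2-day gap → day 30), plumbing rough-in can start at day 30 and finishes at day 34.
Final inspection needs all of plumbing rough-in (finishes day 34); roofing (finishes day 28, plus 1-day gap → day 29). That puts its earliest start at day 34; it finishes at 34 + 9 = day 43.
All tasks are finished once the last one completes. Finish times: Foundation pour at 12, Curing at 24, Framing at 19, Roofing at 28, Plumbing rough-in at 34, Final inspection at 43. The latest is day 43.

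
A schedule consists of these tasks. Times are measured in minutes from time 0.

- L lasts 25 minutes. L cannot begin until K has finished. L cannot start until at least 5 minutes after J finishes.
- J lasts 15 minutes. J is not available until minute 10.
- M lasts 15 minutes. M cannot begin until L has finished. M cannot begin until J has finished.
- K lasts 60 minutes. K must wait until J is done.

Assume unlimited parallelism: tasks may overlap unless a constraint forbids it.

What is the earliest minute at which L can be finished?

J waits on its own release at minute 10, so it starts at minute 10 and finishes at 10 + 15 = minute 25.
After J (finishes minute 25), K can start at minute 25 and finishes at minute 85.
L has to wait for K (finishes minute 85); J (finishes minute 25, plus 5-minute gap → minute 30). The latest of these is minute 85, so L runs minute 85 to 85 + 25 = minute 110.

110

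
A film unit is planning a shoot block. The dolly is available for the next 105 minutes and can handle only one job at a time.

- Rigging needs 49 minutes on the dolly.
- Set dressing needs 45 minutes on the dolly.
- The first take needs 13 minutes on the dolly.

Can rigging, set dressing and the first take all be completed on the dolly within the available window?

Running back to back, the jobs need 49 + 45 + 13 = 107 minutes on the dolly.
Since 107 > 105, they cannot all fit.

No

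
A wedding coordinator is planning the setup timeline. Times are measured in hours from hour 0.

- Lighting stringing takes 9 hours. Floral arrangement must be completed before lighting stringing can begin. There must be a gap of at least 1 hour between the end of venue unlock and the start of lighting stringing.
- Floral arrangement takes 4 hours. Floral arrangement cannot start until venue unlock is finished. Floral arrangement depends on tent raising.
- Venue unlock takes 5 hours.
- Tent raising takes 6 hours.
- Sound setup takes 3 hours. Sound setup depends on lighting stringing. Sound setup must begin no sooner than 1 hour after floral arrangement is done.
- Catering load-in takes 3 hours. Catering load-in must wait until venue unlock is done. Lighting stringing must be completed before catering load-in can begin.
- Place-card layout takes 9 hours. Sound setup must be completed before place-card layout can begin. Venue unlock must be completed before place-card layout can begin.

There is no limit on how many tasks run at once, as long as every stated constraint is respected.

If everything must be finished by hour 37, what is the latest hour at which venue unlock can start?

Place-card layout has no dependents, so it just needs to finish by hour 37. Starting by 37 − 9 = hour 28 achieves that.
Sound setup has to be done before place-card layout (must start by hour 28). That means finishing by hour 28, i.e. starting by 28 − 3 = hour 25.
Nothing follows catering load-in; the deadline of hour 37 is its only limit. It must start by 37 − 3 = hour 34.
Lighting stringing feeds sound setup (must start by hour 25); catering load-in (must start by hour 34). Taking the minimum, lighting stringing must finish by hour 25 and start by 25 − 9 = hour 16.
Floral arrangement feeds lighting stringing (must start by hour 16); sound setup (must start by hour 25, minus 1-hour gap → hour 24). Taking the minimum, floral arrangement must finish by hour 16 and start by 16 − 4 = hour 12.
Venue unlock feeds floral arrangement (must start by hour 12); lighting stringing (must start by hour 16, minus 1-hour gap → hour 15); catering load-in (must start by hour 34); place-card layout (must start by hour 28). Taking the minimum, venue unlock must finish by hour 12 and start by 12 − 5 = hour 7.

7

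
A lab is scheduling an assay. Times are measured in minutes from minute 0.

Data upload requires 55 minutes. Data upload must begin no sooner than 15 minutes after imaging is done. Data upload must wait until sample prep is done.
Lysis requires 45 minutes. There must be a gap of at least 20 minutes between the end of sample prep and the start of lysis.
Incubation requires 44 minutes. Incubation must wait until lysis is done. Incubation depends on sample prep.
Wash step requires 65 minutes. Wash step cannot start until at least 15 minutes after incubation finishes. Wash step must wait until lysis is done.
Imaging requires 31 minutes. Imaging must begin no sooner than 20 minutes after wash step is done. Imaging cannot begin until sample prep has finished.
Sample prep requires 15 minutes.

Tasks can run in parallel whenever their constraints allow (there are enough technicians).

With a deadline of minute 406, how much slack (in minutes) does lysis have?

Sample prep can start immediately at minute 0; it finishes at minute 15.
Lysis cannot begin until sample prep (finishes minute 15, plus 20-minute gap → minute 35). It runs from minute 35 to 35 + 45 = minute 80.

Working backward from the deadline:
To finish by minute 406, data upload (duration 55) must start no later than minute 351.
Imaging must finish before data upload (must start by minute 351, minus 15-minute gap → minute 336). With a 31-minute duration, imaging must start by 336 − 31 = minute 305.
Wash step feeds into imaging (must start by minute 305, minus 20-minute gap → minute 285); so wash step must finish by minute 285 and therefore start by minute 220.
Since wash step (must start by minute 220, minus 15-minute gap → minute 205) depends on it, incubation must finish by minute 205. Backing off its 44-minute duration gives a latest start of minute 161.
For lysis: incubation (must start by minute 161); wash step (must start by minute 220). The most restrictive is minute 161; with a 45-minute duration, lysis must start by minute 116.
So lysis can start as early as minute 35 and as late as minute 116, giving 116 − 35 = 81 minutes of slack.

81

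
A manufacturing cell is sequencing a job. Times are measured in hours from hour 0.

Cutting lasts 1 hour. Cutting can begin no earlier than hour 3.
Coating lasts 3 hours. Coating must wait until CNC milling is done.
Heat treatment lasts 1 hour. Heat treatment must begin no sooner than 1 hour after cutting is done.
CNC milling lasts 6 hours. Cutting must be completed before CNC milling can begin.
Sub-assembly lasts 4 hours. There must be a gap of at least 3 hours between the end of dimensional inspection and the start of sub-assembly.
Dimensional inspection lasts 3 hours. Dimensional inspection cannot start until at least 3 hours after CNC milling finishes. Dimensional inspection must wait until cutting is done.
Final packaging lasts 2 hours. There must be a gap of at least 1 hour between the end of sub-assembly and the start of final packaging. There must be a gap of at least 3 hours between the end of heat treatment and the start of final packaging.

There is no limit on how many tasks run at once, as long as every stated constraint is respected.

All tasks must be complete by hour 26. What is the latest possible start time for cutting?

3

To finish by hour 26, final packaging (duration 2) must start no later than hour 24.
Since final packaging (must start by hour 24, minus 1-hour gap → hour 23) depends on it, sub-assembly must finish by hour 23. Backing off its 4-hour duration gives a latest start of hour 19.
Dimensional inspection feeds into sub-assembly (must start by hour 19, minus 3-hour gap → hour 16); so dimensional inspection must finish by hour 16 and therefore start by hour 13.
Nothing follows coating; the deadline of hour 26 is its only limit. It must start by 26 − 3 = hour 23.
For CNC milling: dimensional inspection (must start by hour 13, minus 3-hour gap → hour 10); coating (must start by hour 23). The most restrictive is hour 10; with a 6-hour duration, CNC milling must start by hour 4.
Since final packaging (must start by hour 24, minus 3-hour gap → hour 21) depends on it, heat treatment must finish by hour 21. Backing off its 1-hour duration gives a latest start of hour 20.
Cutting has several dependents: CNC milling (must start by hour 4); heat treatment (must start by hour 20, minus 1-hour gap → hour 19); dimensional inspection (must start by hour 13). The earliest of those limits is hour 4, so cutting must start by 4 − 1 = hour 3.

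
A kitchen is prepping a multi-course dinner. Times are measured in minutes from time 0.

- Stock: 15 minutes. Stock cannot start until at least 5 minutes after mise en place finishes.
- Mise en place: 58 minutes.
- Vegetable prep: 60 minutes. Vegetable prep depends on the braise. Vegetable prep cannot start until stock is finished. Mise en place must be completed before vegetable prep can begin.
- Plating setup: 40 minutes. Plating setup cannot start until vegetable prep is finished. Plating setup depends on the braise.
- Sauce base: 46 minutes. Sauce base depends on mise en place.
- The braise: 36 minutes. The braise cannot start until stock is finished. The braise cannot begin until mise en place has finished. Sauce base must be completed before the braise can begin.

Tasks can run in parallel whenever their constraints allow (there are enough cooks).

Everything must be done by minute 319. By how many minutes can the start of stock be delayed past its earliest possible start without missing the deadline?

Mise en place can start immediately at minute 0; it finishes at minute 58.
After mise en place (finishes minute 58, plus 5-minute gap → minute 63), stock can start at minute 63 and finishes at minute 78.

Working backward from the deadline:
Plating setup must finish by minute 319; it takes 40 minutes, so it must start by 319 − 40 = minute 279.
Vegetable prep feeds into plating setup (must start by minute 279); so vegetable prep must finish by minute 279 and therefore start by minute 219.
The braise must finish in time for vegetable prep (must start by minute 219); plating setup (must start by minute 279). The tightest is minute 219, so the braise must start by 219 − 36 = minute 183.
Stock must finish in time for the braise (must start by minute 183); vegetable prep (must start by minute 219). The tightest is minute 183, so stock must start by 183 − 15 = minute 168.
So stock can start as early as minute 63 and as late as minute 168, giving 168 − 63 = 105 minutes of slack.

105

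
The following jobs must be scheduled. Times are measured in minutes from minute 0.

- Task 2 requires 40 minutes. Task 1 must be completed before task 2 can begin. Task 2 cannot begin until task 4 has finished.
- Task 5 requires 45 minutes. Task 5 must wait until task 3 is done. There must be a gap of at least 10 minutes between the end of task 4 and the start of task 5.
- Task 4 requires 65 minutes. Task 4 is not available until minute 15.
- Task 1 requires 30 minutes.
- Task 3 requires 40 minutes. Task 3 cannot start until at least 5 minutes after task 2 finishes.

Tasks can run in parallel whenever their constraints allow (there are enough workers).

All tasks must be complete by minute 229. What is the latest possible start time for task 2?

Task 5 must finish by minute 229; it takes 45 minutes, so it must start by 229 − 45 = minute 184.
Task 3 feeds into task 5 (must start by minute 184); so task 3 must finish by minute 184 and therefore start by minute 144.
Task 2 must finish before task 3 (must start by minute 144, minus 5-minute gap → minute 139). With a 40-minute duration, task 2 must start by 139 − 40 = minute 99.

99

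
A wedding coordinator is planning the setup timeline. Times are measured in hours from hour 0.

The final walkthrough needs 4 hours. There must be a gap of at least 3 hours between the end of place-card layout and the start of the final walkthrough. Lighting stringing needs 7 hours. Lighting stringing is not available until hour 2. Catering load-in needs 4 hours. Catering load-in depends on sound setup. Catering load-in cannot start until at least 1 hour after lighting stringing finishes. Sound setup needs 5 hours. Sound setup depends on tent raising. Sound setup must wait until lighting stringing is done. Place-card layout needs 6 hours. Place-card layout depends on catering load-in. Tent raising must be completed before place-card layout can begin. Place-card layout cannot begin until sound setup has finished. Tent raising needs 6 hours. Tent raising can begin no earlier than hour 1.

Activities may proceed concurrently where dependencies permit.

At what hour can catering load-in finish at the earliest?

After its own release at hour 2, lighting stringing can start at hour 2 and finishes at hour 9.
Tent raising cannot begin until its own release at hour 1. It runs from hour 1 to 1 + 6 = hour 7.
Sound setup has to wait for tent raising (finishes hour 7); lighting stringing (finishes hour 9). The latest of these is hour 9, so sound setup runs hour 9 to 9 + 5 = hour 14.
Catering load-in cannot start until sound setup (finishes hour 14); lighting stringing (finishes hour 9, plus 1-hour gap → hour 10). The controlling bound is hour 14, so catering load-in finishes at 14 + 4 = hour 18.

18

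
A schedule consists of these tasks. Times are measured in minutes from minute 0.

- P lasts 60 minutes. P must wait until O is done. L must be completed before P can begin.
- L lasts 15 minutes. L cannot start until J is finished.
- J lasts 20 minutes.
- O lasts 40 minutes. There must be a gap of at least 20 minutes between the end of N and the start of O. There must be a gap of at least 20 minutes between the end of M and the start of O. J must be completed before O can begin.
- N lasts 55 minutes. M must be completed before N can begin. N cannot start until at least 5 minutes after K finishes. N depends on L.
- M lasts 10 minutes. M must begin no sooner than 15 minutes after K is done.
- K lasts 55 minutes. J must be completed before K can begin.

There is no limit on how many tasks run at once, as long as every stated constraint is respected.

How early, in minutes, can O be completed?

215

J has no prerequisites, so it starts at minute 0 and finishes at minute 20.
L waits on J (finishes minute 20), so it starts at minute 20 and finishes at 20 + 15 = minute 35.
K waits on J (finishes minute 20), so it starts at minute 20 and finishes at 20 + 55 = minute 75.
M cannot begin until K (finishes minute 75, plus 15-minute gap → minute 90). It runs from minute 90 to 90 + 10 = minute 100.
N has to wait for M (finishes minute 100); K (finishes minute 75, plus 5-minute gap → minute 80); L (finishes minute 35). The latest of these is minute 100, so N runs minute 100 to 100 + 55 = minute 155.
For O: N (finishes minute 155, plus 20-minute gap → minute 175); M (finishes minute 100, plus 20-minute gap → minute 120); J (finishes minute 20). Taking the maximum gives a start of minute 175, and it finishes at 175 + 40 = minute 215.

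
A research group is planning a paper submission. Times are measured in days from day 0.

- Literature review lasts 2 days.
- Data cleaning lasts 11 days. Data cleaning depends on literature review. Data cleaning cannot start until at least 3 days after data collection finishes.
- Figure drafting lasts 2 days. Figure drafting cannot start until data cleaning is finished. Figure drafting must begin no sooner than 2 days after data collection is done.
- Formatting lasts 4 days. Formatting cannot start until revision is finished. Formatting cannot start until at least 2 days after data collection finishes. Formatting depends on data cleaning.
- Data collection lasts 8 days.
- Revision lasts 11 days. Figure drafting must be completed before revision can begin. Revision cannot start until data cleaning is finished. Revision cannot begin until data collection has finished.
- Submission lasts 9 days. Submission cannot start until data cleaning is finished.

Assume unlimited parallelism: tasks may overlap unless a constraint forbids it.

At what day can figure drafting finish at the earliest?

24

Data collection can start immediately at day 0; it finishes at day 8.
Literature review can start immediately at day 0; it finishes at day 2.
Data cleaning cannot start until literature review (finishes day 2); data collection (finishes day 8, plus 3-day gap → day 11). The controlling bound is day 11, so data cleaning finishes at 11 + 11 = day 22.
Figure drafting cannot start until data cleaning (finishes day 22); data collection (finishes day 8, plus 2-day gap → day 10). The controlling bound is day 22, so figure drafting finishes at 22 + 2 = day 24.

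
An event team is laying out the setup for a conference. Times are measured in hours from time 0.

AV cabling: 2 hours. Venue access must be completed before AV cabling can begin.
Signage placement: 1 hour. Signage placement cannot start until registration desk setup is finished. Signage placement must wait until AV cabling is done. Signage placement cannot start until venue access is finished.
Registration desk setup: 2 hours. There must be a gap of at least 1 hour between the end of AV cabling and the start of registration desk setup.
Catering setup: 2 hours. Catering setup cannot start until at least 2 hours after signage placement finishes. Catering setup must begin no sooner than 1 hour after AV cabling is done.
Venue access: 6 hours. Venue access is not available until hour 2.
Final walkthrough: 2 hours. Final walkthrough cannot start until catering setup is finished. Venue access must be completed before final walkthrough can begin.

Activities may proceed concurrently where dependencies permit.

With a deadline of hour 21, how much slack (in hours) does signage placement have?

1

Venue access waits on its own release at hour 2, so it starts at hour 2 and finishes at 2 + 6 = hour 8.
AV cabling waits on venue access (finishes hour 8), so it starts at hour 8 and finishes at 8 + 2 = hour 10.
Registration desk setup waits on AV cabling (finishes hour 10, plus 1-hour gap → hour 11), so it starts at hour 11 and finishes at 11 + 2 = hour 13.
Signage placement cannot start until registration desk setup (finishes hour 13); AV cabling (finishes hour 10); venue access (finishes hour 8). The controlling bound is hour 13, so signage placement finishes at 13 + 1 = hour 14.

Working backward from the deadline:
Final walkthrough has no dependents, so it just needs to finish by hour 21. Starting by 21 − 2 = hour 19 achieves that.
Since final walkthrough (must start by hour 19) depends on it, catering setup must finish by hour 19. Backing off its 2-hour duration gives a latest start of hour 17.
Since catering setup (must start by hour 17, minus 2-hour gap → hour 15) depends on it, signage placement must finish by hour 15. Backing off its 1-hour duration gives a latest start of hour 14.
So signage placement can start as early as hour 13 and as late as hour 14, giving 14 − 13 = 1 hour of slack.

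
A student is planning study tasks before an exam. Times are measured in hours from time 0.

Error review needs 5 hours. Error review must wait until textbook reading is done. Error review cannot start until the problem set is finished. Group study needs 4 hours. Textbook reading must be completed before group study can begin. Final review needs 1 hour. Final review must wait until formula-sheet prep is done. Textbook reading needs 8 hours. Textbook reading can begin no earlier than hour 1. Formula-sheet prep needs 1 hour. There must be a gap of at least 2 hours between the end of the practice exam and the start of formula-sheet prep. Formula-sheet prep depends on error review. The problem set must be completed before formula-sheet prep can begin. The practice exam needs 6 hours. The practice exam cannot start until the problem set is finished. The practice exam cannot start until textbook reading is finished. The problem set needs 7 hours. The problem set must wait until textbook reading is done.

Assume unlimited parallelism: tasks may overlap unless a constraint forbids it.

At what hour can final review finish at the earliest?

Textbook reading waits on its own release at hour 1, so it starts at hour 1 and finishes at 1 + 8 = hour 9.
The problem set cannot begin until textbook reading (finishes hour 9). It runs from hour 9 to 9 + 7 = hour 16.
Error review cannot start until textbook reading (finishes hour 9); the problem set (finishes hour 16). The controlling bound is hour 16, so error review finishes at 16 + 5 = hour 21.
The practice exam needs all of the problem set (finishes hour 16); textbook reading (finishes hour 9). That puts its earliest start at hour 16; it finishes at 16 + 6 = hour 22.
For formula-sheet prep: the practice exam (finishes hour 22, plus 2-hour gap → hour 24); error review (finishes hour 21); the problem set (finishes hour 16). Taking the maximum gives a start of hour 24, and it finishes at 24 + 1 = hour 25.
After formula-sheet prep (finishes hour 25), final review can start at hour 25 and finishes at hour 26.

26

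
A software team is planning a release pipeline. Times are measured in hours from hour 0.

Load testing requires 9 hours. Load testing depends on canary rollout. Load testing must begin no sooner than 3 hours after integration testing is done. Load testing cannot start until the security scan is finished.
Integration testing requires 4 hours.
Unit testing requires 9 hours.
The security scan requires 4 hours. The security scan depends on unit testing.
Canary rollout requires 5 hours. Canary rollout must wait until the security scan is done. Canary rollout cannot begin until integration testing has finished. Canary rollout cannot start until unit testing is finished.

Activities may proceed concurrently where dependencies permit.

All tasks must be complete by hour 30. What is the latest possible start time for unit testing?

3

To finish by hour 30, load testing (duration 9) must start no later than hour 21.
Canary rollout has to be done before load testing (must start by hour 21). That means finishing by hour 21, i.e. starting by 21 − 5 = hour 16.
The security scan has several dependents: canary rollout (must start by hour 16); load testing (must start by hour 21). The earliest of those limits is hour 16, so the security scan must start by 16 − 4 = hour 12.
Unit testing has several dependents: the security scan (must start by hour 12); canary rollout (must start by hour 16). The earliest of those limits is hour 12, so unit testing must start by 12 − 9 = hour 3.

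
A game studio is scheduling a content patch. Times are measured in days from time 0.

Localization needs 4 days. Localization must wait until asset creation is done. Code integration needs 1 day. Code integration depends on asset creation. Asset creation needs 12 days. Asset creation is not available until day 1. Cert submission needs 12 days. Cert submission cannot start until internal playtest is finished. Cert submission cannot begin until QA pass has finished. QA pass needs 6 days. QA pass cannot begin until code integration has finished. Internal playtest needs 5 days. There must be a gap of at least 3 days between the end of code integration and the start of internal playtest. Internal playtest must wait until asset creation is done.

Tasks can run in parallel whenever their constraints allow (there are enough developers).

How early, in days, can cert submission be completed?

34

Asset creation waits on its own release at day 1, so it starts at day 1 and finishes at 1 + 12 = day 13.
Code integration waits on asset creation (finishes day 13), so it starts at day 13 and finishes at 13 + 1 = day 14.
QA pass cannot begin until code integration (finishes day 14). It runs from day 14 to 14 + 6 = day 20.
Internal playtest has to wait for code integration (finishes day 14, plus 3-day gap → day 17); asset creation (finishes day 13). The latest of these is day 17, so internal playtest runs day 17 to 17 + 5 = day 22.
For cert submission: internal playtest (finishes day 22); QA pass (finishes day 20). Taking the maximum gives a start of day 22, and it finishes at 22 + 12 = day 34.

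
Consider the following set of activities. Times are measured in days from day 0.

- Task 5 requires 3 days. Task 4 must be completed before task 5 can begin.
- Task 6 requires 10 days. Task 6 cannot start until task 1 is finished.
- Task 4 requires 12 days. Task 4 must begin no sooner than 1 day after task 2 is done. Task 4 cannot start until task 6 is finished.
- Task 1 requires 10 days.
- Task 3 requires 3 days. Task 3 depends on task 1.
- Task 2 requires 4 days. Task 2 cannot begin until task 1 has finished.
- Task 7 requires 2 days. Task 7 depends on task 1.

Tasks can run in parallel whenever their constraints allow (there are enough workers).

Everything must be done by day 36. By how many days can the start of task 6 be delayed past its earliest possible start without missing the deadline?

1

Nothing blocks task 1, so it runs from day 0 to day 10.
Task 6 waits on task 1 (finishes day 10), so it starts at day 10 and finishes at 10 + 10 = day 20.

Working backward from the deadline:
Nothing follows task 5; the deadline of day 36 is its only limit. It must start by 36 − 3 = day 33.
Task 4 must finish before task 5 (must start by day 33). With a 12-day duration, task 4 must start by 33 − 12 = day 21.
Since task 4 (must start by day 21) depends on it, task 6 must finish by day 21. Backing off its 10-day duration gives a latest start of day 11.
So task 6 can start as early as day 10 and as late as day 11, giving 11 − 10 = 1 day of slack.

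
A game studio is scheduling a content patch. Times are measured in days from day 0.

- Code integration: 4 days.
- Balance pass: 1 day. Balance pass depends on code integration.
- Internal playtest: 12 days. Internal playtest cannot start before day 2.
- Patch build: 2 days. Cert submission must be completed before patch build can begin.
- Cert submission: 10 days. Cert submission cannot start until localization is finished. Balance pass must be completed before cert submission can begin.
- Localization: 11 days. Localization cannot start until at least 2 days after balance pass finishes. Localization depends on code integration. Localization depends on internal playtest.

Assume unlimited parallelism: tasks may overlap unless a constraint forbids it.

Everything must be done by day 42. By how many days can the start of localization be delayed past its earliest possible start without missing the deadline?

5

Internal playtest waits on its own release at day 2, so it starts at day 2 and finishes at 2 + 12 = day 14.
Nothing blocks code integration, so it runs from day 0 to day 4.
After code integration (finishes day 4), balance pass can start at day 4 and finishes at day 5.
Localization has to wait for balance pass (finishes day 5, plus 2-day gap → day 7); code integration (finishes day 4); internal playtest (finishes day 14). The latest of these is day 14, so localization runs day 14 to 14 + 11 = day 25.

Working backward from the deadline:
Patch build has no dependents, so it just needs to finish by day 42. Starting by 42 − 2 = day 40 achieves that.
Cert submission feeds into patch build (must start by day 40); so cert submission must finish by day 40 and therefore start by day 30.
Localization has to be done before cert submission (must start by day 30). That means finishing by day 30, i.e. starting by 30 − 11 = day 19.
So localization can start as early as day 14 and as late as day 19, giving 19 − 14 = 5 days of slack.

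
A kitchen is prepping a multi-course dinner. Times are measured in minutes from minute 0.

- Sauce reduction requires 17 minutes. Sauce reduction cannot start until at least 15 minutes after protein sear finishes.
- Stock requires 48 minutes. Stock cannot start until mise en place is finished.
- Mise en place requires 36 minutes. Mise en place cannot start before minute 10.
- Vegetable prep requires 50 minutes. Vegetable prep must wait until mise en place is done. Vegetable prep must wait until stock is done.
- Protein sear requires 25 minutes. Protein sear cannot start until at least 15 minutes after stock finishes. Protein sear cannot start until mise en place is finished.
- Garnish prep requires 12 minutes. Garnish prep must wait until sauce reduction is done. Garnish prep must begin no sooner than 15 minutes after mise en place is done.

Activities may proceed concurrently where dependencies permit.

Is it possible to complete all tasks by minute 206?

Mise en place waits on its own release at minute 10, so it starts at minute 10 and finishes at 10 + 36 = minute 46.
After mise en place (finishes minute 46), stock can start at minute 46 and finishes at minute 94.
Vegetable prep cannot start until mise en place (finishes minute 46); stock (finishes minute 94). The controlling bound is minute 94, so vegetable prep finishes at 94 + 50 = minute 144.
Protein sear cannot start until stock (finishes minute 94, plus 15-minute gap → minute 109); mise en place (finishes minute 46). The controlling bound is minute 109, so protein sear finishes at 109 + 25 = minute 134.
After protein sear (finishes minute 134, plus 15-minute gap → minute 149), sauce reduction can start at minute 149 and finishes at minute 166.
Garnish prep needs all of sauce reduction (finishes minute 166); mise en place (finishes minute 46, plus 15-minute gap → minute 61). That puts its earliest start at minute 166; it finishes at 166 + 12 = minute 178.
Every task is finished by minute 178, which is no later than the deadline of 206, so the schedule is feasible.

Yes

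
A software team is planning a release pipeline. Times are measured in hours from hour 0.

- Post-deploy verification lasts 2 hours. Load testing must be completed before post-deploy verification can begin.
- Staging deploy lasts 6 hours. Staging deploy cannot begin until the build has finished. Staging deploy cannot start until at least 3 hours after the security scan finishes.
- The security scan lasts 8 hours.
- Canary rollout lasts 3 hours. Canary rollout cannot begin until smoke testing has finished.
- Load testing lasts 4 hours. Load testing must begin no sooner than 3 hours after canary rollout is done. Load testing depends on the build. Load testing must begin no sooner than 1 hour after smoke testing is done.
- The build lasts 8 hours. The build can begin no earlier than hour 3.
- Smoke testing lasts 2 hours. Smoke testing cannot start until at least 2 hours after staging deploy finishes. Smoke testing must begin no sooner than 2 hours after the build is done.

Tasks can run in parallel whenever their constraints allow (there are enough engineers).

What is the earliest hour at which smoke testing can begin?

The security scan has no prerequisites, so it starts at hour 0 and finishes at hour 8.
The build waits on its own release at hour 3, so it starts at hour 3 and finishes at 3 + 8 = hour 11.
For staging deploy: the build (finishes hour 11); the security scan (finishes hour 8, plus 3-hour gap → hour 11). Taking the maximum gives a start of hour 11, and it finishes at 11 + 6 = hour 17.
Smoke testing waits on staging deploy (finishes hour 17, plus 2-hour gap → hour 19); the build (finishes hour 11, plus 2-hour gap → hour 13). The latest of these is hour 19, which is the earliest smoke testing can start.

19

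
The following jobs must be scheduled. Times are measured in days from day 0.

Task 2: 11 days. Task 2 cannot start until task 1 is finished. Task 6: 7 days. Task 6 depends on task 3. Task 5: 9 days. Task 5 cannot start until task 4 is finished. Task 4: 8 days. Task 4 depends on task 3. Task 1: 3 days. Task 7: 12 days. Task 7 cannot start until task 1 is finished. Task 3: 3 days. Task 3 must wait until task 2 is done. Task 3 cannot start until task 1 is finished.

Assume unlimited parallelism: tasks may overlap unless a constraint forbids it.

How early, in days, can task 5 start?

Nothing blocks task 1, so it runs from day 0 to day 3.
Task 2 waits on task 1 (finishes day 3), so it starts at day 3 and finishes at 3 + 11 = day 14.
Task 3 cannot start until task 2 (finishes day 14); task 1 (finishes day 3). The controlling bound is day 14, so task 3 finishes at 14 + 3 = day 17.
Task 4 waits on task 3 (finishes day 17), so it starts at day 17 and finishes at 17 + 8 = day 25.
Task 5 waits on task 4 (finishes day 25), so the earliest it can start is day 25.

25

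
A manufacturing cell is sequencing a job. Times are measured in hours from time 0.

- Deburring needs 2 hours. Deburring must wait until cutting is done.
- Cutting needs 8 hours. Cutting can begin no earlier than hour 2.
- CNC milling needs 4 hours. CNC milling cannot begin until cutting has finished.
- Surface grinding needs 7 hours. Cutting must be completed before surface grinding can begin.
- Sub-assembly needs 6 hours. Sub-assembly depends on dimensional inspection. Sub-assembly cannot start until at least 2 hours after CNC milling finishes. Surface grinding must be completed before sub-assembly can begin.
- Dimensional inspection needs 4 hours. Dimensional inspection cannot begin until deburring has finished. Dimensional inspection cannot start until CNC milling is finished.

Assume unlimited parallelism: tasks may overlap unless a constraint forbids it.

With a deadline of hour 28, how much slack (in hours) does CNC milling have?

After its own release at hour 2, cutting can start at hour 2 and finishes at hour 10.
CNC milling waits on cutting (finishes hour 10), so it starts at hour 10 and finishes at 10 + 4 = hour 14.

Working backward from the deadline:
Sub-assembly must finish by hour 28; it takes 6 hours, so it must start by 28 − 6 = hour 22.
Dimensional inspection must finish before sub-assembly (must start by hour 22). With a 4-hour duration, dimensional inspection must start by 22 − 4 = hour 18.
CNC milling feeds dimensional inspection (must start by hour 18); sub-assembly (must start by hour 22, minus 2-hour gap → hour 20). Taking the minimum, CNC milling must finish by hour 18 and start by 18 − 4 = hour 14.
So CNC milling can start as early as hour 10 and as late as hour 14, giving 14 − 10 = 4 hours of slack.

4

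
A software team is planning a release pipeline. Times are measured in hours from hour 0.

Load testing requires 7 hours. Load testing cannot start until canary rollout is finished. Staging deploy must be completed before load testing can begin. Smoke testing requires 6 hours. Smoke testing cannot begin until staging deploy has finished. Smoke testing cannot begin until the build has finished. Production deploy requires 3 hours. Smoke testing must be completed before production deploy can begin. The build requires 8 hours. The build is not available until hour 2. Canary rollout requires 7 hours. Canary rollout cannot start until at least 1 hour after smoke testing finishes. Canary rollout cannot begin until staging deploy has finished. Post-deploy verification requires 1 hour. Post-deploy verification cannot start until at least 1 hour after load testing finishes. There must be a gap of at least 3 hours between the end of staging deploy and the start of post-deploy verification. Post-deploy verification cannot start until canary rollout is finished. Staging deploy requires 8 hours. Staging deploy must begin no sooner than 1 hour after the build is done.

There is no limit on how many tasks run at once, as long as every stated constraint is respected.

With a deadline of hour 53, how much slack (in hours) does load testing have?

The build cannot begin until its own release at hour 2. It runs from hour 2 to 2 + 8 = hour 10.
Staging deploy cannot begin until the build (finishes hour 10, plus 1-hour gap → hour 11). It runs from hour 11 to 11 + 8 = hour 19.
Smoke testing cannot start until staging deploy (finishes hour 19); the build (finishes hour 10). The controlling bound is hour 19, so smoke testing finishes at 19 + 6 = hour 25.
Canary rollout needs all of smoke testing (finishes hour 25, plus 1-hour gap → hour 26); staging deploy (finishes hour 19). That puts its earliest start at hour 26; it finishes at 26 + 7 = hour 33.
Load testing needs all of canary rollout (finishes hour 33); staging deploy (finishes hour 19). That puts its earliest start at hour 33; it finishes at 33 + 7 = hour 40.

Working backward from the deadline:
Nothing follows post-deploy verification; the deadline of hour 53 is its only limit. It must start by 53 − 1 = hour 52.
Load testing has to be done before post-deploy verification (must start by hour 52, minus 1-hour gap → hour 51). That means finishing by hour 51, i.e. starting by 51 − 7 = hour 44.
So load testing can start as early as hour 33 and as late as hour 44, giving 44 − 33 = 11 hours of slack.

11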